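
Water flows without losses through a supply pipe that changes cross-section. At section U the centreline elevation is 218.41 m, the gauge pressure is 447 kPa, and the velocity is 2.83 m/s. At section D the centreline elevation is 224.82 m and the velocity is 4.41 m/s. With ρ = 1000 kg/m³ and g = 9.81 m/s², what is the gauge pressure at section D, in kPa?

P₂ ≈ 378 kPa

Pressure head at U: ψ₁ = P₁/(ρg) = 447×1000 / (1000 × 9.81) = 45.57 m.
Velocity heads: v₁²/2g = 2.83²/19.62 = 0.408 m; v₂²/2g = 4.41²/19.62 = 0.991 m.
Total head H = z₁ + ψ₁ + v₁²/2g = 218.41 + 45.57 + 0.408 = 264.39 m.
ψ₂ = H − z₂ − v₂²/2g = 264.39 − 224.82 − 0.991 = 38.58 m.
P₂ = ρgψ₂ = 1000 × 9.81 × 38.58 ≈ 378 kPa.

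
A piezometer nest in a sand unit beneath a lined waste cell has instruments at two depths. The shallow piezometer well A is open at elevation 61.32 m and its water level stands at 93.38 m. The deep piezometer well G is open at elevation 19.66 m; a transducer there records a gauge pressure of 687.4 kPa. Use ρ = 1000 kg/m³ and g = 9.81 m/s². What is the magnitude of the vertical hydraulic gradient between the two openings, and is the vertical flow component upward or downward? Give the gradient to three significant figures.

Total head at well A: h = 93.38 m (water level in the standpipe).
Pressure head at well G: ψ = P/(ρg) = 687.4×1000 / (1000 × 9.81) = 70.07 m.
Total head at well G: h = z + ψ = 19.66 + 70.07 = 89.73 m.
Δh = h(well A) − h(well G) = 93.38 − 89.73 = 3.65 m.
Vertical separation Δz = 61.32 − 19.66 = 41.66 m.
|i_v| = |Δh| / Δz = 3.65 / 41.66 = 0.0876.
Head is higher in the shallow piezometer, so vertical flow is downward (recharge condition).

|i_v| ≈ 0.0876; vertical flow is downward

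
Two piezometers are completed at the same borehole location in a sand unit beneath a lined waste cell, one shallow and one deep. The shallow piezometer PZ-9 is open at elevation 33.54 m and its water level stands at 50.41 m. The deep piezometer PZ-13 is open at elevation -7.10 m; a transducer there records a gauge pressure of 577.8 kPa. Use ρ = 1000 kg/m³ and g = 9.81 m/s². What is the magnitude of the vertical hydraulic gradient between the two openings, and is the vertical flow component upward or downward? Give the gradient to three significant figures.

|i_v| ≈ 0.0342; vertical flow is upward

Total head at PZ-9: h = 50.41 m (water level in the standpipe).
Pressure head at PZ-13: ψ = P/(ρg) = 577.8×1000 / (1000 × 9.81) = 58.90 m.
Total head at PZ-13: h = z + ψ = -7.10 + 58.90 = 51.80 m.
Δh = h(PZ-9) − h(PZ-13) = 50.41 − 51.80 = -1.39 m.
Vertical separation Δz = 33.54 − (-7.10) = 40.64 m.
|i_v| = |Δh| / Δz = 1.39 / 40.64 = 0.0342.
Head is higher in the deep piezometer, so vertical flow is upward (discharge condition).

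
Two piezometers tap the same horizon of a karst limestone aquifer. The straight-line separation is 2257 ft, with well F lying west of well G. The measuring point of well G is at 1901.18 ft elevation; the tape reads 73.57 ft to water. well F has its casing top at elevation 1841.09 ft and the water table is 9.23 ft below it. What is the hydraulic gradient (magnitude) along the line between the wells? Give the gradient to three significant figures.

Total head at well G: h = 1901.18 − 73.57 = 1827.61 ft.
Total head at well F: h = 1841.09 − 9.23 = 1831.86 ft.
Head difference: h(well G) − h(well F) = 1827.61 − 1831.86 = -4.25 ft.
Hydraulic gradient: i = |Δh| / L = 4.25 / 2257 = 0.00188.

i ≈ 0.00188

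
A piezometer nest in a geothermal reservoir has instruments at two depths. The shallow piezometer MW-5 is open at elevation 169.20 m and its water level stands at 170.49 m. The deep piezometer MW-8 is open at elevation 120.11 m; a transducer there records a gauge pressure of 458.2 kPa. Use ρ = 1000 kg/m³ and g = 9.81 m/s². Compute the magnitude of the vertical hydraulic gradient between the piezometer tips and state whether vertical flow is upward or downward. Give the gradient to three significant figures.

Total head at MW-5: h = 170.49 m (water level in the standpipe).
Pressure head at MW-8: ψ = P/(ρg) = 458.2×1000 / (1000 × 9.81) = 46.71 m.
Total head at MW-8: h = z + ψ = 120.11 + 46.71 = 166.82 m.
Δh = h(MW-5) − h(MW-8) = 170.49 − 166.82 = 3.67 m.
Vertical separation Δz = 169.20 − 120.11 = 49.09 m.
|i_v| = |Δh| / Δz = 3.67 / 49.09 = 0.0748.
Head is higher in the shallow piezometer, so vertical flow is downward (recharge condition).

|i_v| ≈ 0.0748; vertical flow is downward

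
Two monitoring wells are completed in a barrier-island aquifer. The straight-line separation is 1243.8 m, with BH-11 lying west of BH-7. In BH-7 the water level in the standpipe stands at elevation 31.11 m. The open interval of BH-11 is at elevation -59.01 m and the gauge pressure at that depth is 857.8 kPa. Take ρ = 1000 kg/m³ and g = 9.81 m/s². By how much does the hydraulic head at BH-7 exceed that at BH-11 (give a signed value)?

Δh ≈ 2.68 m

Total head at BH-7: h = 31.11 m (water level in the piezometer is the total head).
Pressure head at BH-11: ψ = P/(ρg) = 857.8×1000 / (1000 × 9.81) = 87.44 m.
Total head at BH-11: h = z + ψ = -59.01 + 87.44 = 28.43 m.
Head difference: h(BH-7) − h(BH-11) = 31.11 − 28.43 = 2.68 m.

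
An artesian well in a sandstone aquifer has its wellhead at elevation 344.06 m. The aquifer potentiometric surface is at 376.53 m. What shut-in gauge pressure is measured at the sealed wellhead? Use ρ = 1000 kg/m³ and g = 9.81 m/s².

P ≈ 319 kPa

Head above the cap: Δh = 376.53 − 344.06 = 32.47 m.
P = ρgΔh = 1000 × 9.81 × 32.47 = 318531 Pa ≈ 319 kPa.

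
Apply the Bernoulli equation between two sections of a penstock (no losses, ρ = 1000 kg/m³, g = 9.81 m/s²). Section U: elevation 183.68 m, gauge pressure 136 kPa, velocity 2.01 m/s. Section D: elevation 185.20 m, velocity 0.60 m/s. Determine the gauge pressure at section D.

Pressure head at U: ψ₁ = P₁/(ρg) = 136×1000 / (1000 × 9.81) = 13.86 m.
Velocity heads: v₁²/2g = 2.01²/19.62 = 0.206 m; v₂²/2g = 0.60²/19.62 = 0.018 m.
Total head H = z₁ + ψ₁ + v₁²/2g = 183.68 + 13.86 + 0.206 = 197.75 m.
ψ₂ = H − z₂ − v₂²/2g = 197.75 − 185.20 − 0.018 = 12.53 m.
P₂ = ρgψ₂ = 1000 × 9.81 × 12.53 ≈ 123 kPa.

P₂ ≈ 123 kPa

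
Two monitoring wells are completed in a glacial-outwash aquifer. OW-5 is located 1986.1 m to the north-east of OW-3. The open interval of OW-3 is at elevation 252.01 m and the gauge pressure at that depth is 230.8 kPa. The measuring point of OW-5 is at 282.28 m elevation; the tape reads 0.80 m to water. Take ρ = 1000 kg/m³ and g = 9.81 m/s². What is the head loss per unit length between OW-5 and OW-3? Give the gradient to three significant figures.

i ≈ 0.00299 m/m

Pressure head at OW-3: ψ = P/(ρg) = 230.8×1000 / (1000 × 9.81) = 23.53 m.
Total head at OW-3: h = z + ψ = 252.01 + 23.53 = 275.54 m.
Total head at OW-5: h = 282.28 − 0.80 = 281.48 m.
Head difference: h(OW-3) − h(OW-5) = 275.54 − 281.48 = -5.94 m.
Hydraulic gradient: i = |Δh| / L = 5.94 / 1986.1 = 0.00299.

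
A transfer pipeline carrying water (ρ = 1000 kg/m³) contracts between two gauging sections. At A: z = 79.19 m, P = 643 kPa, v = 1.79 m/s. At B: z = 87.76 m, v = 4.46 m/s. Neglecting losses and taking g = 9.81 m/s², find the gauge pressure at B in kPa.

Pressure head at A: ψ₁ = P₁/(ρg) = 643×1000 / (1000 × 9.81) = 65.55 m.
Velocity heads: v₁²/2g = 1.79²/19.62 = 0.163 m; v₂²/2g = 4.46²/19.62 = 1.014 m.
Total head H = z₁ + ψ₁ + v₁²/2g = 79.19 + 65.55 + 0.163 = 144.90 m.
ψ₂ = H − z₂ − v₂²/2g = 144.90 − 87.76 − 1.014 = 56.13 m.
P₂ = ρgψ₂ = 1000 × 9.81 × 56.13 ≈ 551 kPa.

P₂ ≈ 551 kPa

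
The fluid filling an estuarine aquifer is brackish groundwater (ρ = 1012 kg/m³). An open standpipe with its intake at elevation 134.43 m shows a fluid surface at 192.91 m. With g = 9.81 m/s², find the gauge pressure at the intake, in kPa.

P ≈ 581 kPa

Pressure head ψ = h − z = 192.91 − 134.43 = 58.48 m.
P = ρgψ = 1012 × 9.81 × 58.48 = 580573 Pa ≈ 581 kPa.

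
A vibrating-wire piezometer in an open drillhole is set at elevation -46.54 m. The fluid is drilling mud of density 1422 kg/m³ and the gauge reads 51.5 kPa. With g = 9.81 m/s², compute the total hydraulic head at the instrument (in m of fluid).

h ≈ -42.85 m

ψ = P/(ρg) = 51.5×1000 / (1422 × 9.81) = 3.69 m.
h = z + ψ = -46.54 + 3.69 = -42.85 m.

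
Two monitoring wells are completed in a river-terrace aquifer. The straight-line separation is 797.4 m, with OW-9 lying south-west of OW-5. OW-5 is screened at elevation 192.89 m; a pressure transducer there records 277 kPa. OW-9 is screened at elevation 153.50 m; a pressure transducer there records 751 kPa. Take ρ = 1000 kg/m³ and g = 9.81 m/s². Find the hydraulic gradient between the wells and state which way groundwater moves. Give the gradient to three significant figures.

i ≈ 0.0112; groundwater flows toward the north-east

Pressure head at OW-5: ψ = P/(ρg) = 277×1000 / (1000 × 9.81) = 28.24 m.
Total head at OW-5: h = z + ψ = 192.89 + 28.24 = 221.13 m.
Pressure head at OW-9: ψ = P/(ρg) = 751×1000 / (1000 × 9.81) = 76.55 m.
Total head at OW-9: h = z + ψ = 153.50 + 76.55 = 230.05 m.
Head difference: h(OW-5) − h(OW-9) = 221.13 − 230.05 = -8.92 m.
Hydraulic gradient: i = |Δh| / L = 8.92 / 797.4 = 0.0112.
Flow is from higher to lower head: from OW-9 toward OW-5, i.e. toward the north-east.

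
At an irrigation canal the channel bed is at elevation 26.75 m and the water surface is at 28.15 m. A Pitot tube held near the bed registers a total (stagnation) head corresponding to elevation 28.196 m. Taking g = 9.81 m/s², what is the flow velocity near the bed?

Near the bed, under hydrostatic conditions, the piezometric head (z + ψ) equals the free-surface elevation, 28.15 m.
Velocity head = total − piezometric = 28.196 − 28.15 = 0.046 m.
v = √(2g·h_v) = √(2 × 9.81 × 0.046) = 0.950 m/s.

v ≈ 0.950 m/s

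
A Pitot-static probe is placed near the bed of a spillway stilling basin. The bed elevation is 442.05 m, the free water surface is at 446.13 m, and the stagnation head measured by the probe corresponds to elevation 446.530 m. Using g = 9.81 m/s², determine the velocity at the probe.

v ≈ 2.80 m/s

Near the bed, under hydrostatic conditions, the piezometric head (z + ψ) equals the free-surface elevation, 446.13 m.
Velocity head = total − piezometric = 446.530 − 446.13 = 0.400 m.
v = √(2g·h_v) = √(2 × 9.81 × 0.400) = 2.80 m/s.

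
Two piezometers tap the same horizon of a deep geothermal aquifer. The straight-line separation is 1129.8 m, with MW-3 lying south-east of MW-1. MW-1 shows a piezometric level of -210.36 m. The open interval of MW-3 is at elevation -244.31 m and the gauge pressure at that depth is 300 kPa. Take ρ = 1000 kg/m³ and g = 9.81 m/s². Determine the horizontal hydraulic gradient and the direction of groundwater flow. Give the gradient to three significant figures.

Total head at MW-1: h = -210.36 m (water level in the piezometer is the total head).
Pressure head at MW-3: ψ = P/(ρg) = 300×1000 / (1000 × 9.81) = 30.58 m.
Total head at MW-3: h = z + ψ = -244.31 + 30.58 = -213.73 m.
Head difference: h(MW-1) − h(MW-3) = -210.36 − (-213.73) = 3.37 m.
Hydraulic gradient: i = |Δh| / L = 3.37 / 1129.8 = 0.00298.
Flow is from higher to lower head: from MW-1 toward MW-3, i.e. toward the south-east.

i ≈ 0.00298; groundwater flows toward the south-east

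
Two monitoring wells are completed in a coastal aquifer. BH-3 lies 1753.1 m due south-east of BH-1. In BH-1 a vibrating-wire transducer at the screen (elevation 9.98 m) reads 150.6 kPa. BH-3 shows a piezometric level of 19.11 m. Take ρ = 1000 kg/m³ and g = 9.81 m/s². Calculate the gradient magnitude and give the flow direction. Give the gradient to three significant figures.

i ≈ 0.00355; groundwater flows toward the south-east

Pressure head at BH-1: ψ = P/(ρg) = 150.6×1000 / (1000 × 9.81) = 15.35 m.
Total head at BH-1: h = z + ψ = 9.98 + 15.35 = 25.33 m.
Total head at BH-3: h = 19.11 m (water level in the piezometer is the total head).
Head difference: h(BH-1) − h(BH-3) = 25.33 − 19.11 = 6.22 m.
Hydraulic gradient: i = |Δh| / L = 6.22 / 1753.1 = 0.00355.
Flow is from higher to lower head: from BH-1 toward BH-3, i.e. toward the south-east.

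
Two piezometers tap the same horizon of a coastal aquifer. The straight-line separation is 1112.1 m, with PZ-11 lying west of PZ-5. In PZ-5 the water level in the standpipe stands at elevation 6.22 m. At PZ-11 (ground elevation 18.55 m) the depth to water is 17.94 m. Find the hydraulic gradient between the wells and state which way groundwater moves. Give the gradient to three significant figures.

i ≈ 0.00504; groundwater flows toward the west

Total head at PZ-5: h = 6.22 m (water level in the piezometer is the total head).
Total head at PZ-11: h = 18.55 − 17.94 = 0.61 m.
Head difference: h(PZ-5) − h(PZ-11) = 6.22 − 0.61 = 5.61 m.
Hydraulic gradient: i = |Δh| / L = 5.61 / 1112.1 = 0.00504.
Flow is from higher to lower head: from PZ-5 toward PZ-11, i.e. toward the west.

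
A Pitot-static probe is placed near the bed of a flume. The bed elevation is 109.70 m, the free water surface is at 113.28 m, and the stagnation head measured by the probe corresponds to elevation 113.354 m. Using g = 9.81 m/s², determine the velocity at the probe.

v ≈ 1.20 m/s

Near the bed, under hydrostatic conditions, the piezometric head (z + ψ) equals the free-surface elevation, 113.28 m.
Velocity head = total − piezometric = 113.354 − 113.28 = 0.074 m.
v = √(2g·h_v) = √(2 × 9.81 × 0.074) = 1.20 m/s.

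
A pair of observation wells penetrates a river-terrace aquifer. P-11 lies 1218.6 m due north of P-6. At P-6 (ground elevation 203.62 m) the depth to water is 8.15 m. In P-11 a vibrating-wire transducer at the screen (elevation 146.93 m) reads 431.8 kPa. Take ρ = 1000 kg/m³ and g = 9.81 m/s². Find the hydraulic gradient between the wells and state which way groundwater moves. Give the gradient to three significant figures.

i ≈ 0.00371; groundwater flows toward the north

Total head at P-6: h = 203.62 − 8.15 = 195.47 m.
Pressure head at P-11: ψ = P/(ρg) = 431.8×1000 / (1000 × 9.81) = 44.02 m.
Total head at P-11: h = z + ψ = 146.93 + 44.02 = 190.95 m.
Head difference: h(P-6) − h(P-11) = 195.47 − 190.95 = 4.52 m.
Hydraulic gradient: i = |Δh| / L = 4.52 / 1218.6 = 0.00371.
Flow is from higher to lower head: from P-6 toward P-11, i.e. toward the north.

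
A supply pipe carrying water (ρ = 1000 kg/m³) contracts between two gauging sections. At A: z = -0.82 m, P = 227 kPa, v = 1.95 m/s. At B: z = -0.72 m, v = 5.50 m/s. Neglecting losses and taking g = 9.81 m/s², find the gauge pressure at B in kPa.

Pressure head at A: ψ₁ = P₁/(ρg) = 227×1000 / (1000 × 9.81) = 23.14 m.
Velocity heads: v₁²/2g = 1.95²/19.62 = 0.194 m; v₂²/2g = 5.50²/19.62 = 1.542 m.
Total head H = z₁ + ψ₁ + v₁²/2g = -0.82 + 23.14 + 0.194 = 22.51 m.
ψ₂ = H − z₂ − v₂²/2g = 22.51 − (-0.72) − 1.542 = 21.69 m.
P₂ = ρgψ₂ = 1000 × 9.81 × 21.69 ≈ 213 kPa.

P₂ ≈ 213 kPa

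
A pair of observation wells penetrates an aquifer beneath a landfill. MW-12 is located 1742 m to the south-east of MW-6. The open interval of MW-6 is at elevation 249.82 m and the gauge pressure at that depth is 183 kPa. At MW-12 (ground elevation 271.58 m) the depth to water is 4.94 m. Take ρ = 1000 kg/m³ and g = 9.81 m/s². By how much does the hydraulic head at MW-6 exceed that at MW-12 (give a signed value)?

Δh ≈ 1.83 m

Pressure head at MW-6: ψ = P/(ρg) = 183×1000 / (1000 × 9.81) = 18.65 m.
Total head at MW-6: h = z + ψ = 249.82 + 18.65 = 268.47 m.
Total head at MW-12: h = 271.58 − 4.94 = 266.64 m.
Head difference: h(MW-6) − h(MW-12) = 268.47 − 266.64 = 1.83 m.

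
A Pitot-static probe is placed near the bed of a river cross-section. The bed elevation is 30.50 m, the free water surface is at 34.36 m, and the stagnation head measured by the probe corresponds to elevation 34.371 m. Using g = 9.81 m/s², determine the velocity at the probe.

v ≈ 0.465 m/s

Near the bed, under hydrostatic conditions, the piezometric head (z + ψ) equals the free-surface elevation, 34.36 m.
Velocity head = total − piezometric = 34.371 − 34.36 = 0.011 m.
v = √(2g·h_v) = √(2 × 9.81 × 0.011) = 0.465 m/s.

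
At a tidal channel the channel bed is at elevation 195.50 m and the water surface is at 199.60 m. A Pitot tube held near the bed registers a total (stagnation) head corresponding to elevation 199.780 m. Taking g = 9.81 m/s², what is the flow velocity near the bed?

v ≈ 1.88 m/s

Near the bed, under hydrostatic conditions, the piezometric head (z + ψ) equals the free-surface elevation, 199.60 m.
Velocity head = total − piezometric = 199.780 − 199.60 = 0.180 m.
v = √(2g·h_v) = √(2 × 9.81 × 0.180) = 1.88 m/s.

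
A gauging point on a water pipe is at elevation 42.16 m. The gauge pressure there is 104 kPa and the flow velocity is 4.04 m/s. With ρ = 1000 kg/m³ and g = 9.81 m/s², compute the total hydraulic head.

Pressure head ψ = P/(ρg) = 104×1000 / (1000 × 9.81) = 10.60 m.
Velocity head = v²/(2g) = 4.04² / (2 × 9.81) = 0.832 m.
h = z + ψ + v²/(2g) = 42.16 + 10.60 + 0.832 = 53.59 m.

h ≈ 53.59 m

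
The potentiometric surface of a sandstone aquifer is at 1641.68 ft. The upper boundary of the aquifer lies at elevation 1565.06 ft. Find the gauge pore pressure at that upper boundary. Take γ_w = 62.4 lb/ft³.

Pressure head at the aquifer top: ψ = h − z = 1641.68 − 1565.06 = 76.62 ft.
P = γψ/144 = 62.4 × 76.62 / 144 = 33.2 psi.

P ≈ 33.2 psi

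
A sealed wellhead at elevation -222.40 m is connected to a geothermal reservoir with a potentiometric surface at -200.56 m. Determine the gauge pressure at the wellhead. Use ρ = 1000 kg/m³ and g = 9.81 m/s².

P ≈ 214 kPa

Head above the cap: Δh = -200.56 − (-222.40) = 21.84 m.
P = ρgΔh = 1000 × 9.81 × 21.84 = 214250 Pa ≈ 214 kPa.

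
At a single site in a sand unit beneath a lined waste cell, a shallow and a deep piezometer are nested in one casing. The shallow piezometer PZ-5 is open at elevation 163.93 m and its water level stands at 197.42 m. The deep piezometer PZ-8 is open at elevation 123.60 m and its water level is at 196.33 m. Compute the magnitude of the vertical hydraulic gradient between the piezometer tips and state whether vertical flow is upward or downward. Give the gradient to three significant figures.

|i_v| ≈ 0.0270; vertical flow is downward

Total head at PZ-5: h = 197.42 m (water level in the standpipe).
Total head at PZ-8: h = 196.33 m.
Δh = h(PZ-5) − h(PZ-8) = 197.42 − 196.33 = 1.09 m.
Vertical separation Δz = 163.93 − 123.60 = 40.33 m.
|i_v| = |Δh| / Δz = 1.09 / 40.33 = 0.0270.
Head is higher in the shallow piezometer, so vertical flow is downward (recharge condition).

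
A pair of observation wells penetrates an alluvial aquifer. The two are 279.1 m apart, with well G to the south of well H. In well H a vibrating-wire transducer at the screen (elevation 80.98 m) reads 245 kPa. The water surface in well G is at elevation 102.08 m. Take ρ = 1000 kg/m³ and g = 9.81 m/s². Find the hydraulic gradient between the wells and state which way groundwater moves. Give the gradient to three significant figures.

Pressure head at well H: ψ = P/(ρg) = 245×1000 / (1000 × 9.81) = 24.97 m.
Total head at well H: h = z + ψ = 80.98 + 24.97 = 105.95 m.
Total head at well G: h = 102.08 m (water level in the piezometer is the total head).
Head difference: h(well H) − h(well G) = 105.95 − 102.08 = 3.87 m.
Hydraulic gradient: i = |Δh| / L = 3.87 / 279.1 = 0.0139.
Flow is from higher to lower head: from well H toward well G, i.e. toward the south.

i ≈ 0.0139; groundwater flows toward the south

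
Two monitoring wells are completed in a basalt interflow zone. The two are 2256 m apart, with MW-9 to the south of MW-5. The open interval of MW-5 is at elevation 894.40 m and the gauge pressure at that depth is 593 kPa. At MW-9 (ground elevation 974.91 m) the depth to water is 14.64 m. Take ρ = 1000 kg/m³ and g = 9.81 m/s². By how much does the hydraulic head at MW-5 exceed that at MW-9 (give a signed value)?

Pressure head at MW-5: ψ = P/(ρg) = 593×1000 / (1000 × 9.81) = 60.45 m.
Total head at MW-5: h = z + ψ = 894.40 + 60.45 = 954.85 m.
Total head at MW-9: h = 974.91 − 14.64 = 960.27 m.
Head difference: h(MW-5) − h(MW-9) = 954.85 − 960.27 = -5.42 m.

Δh ≈ -5.42 m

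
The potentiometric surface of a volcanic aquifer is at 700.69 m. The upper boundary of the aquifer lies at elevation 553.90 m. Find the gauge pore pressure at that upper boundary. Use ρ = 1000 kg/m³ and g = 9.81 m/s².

P ≈ 1440 kPa

Pressure head at the aquifer top: ψ = h − z = 700.69 − 553.90 = 146.79 m.
P = ρgψ = 1000 × 9.81 × 146.79 = 1440010 Pa ≈ 1440 kPa.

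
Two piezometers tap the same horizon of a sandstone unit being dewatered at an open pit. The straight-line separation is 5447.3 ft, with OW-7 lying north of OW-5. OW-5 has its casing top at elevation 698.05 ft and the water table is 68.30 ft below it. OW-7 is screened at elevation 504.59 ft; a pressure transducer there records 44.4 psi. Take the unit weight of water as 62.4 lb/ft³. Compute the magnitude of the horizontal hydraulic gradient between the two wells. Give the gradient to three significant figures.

i ≈ 0.00417

Total head at OW-5: h = 698.05 − 68.30 = 629.75 ft.
Pressure head at OW-7: ψ = 144·P/γ = 144 × 44.4 / 62.4 = 102.46 ft.
Total head at OW-7: h = z + ψ = 504.59 + 102.46 = 607.05 ft.
Head difference: h(OW-5) − h(OW-7) = 629.75 − 607.05 = 22.70 ft.
Hydraulic gradient: i = |Δh| / L = 22.70 / 5447.3 = 0.00417.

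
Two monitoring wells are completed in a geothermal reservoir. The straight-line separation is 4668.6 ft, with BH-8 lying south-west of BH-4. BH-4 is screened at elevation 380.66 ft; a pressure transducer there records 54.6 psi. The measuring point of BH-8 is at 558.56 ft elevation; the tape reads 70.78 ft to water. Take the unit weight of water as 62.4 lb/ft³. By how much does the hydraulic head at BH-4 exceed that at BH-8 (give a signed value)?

Δh ≈ 18.88 ft

Pressure head at BH-4: ψ = 144·P/γ = 144 × 54.6 / 62.4 = 126.00 ft.
Total head at BH-4: h = z + ψ = 380.66 + 126.00 = 506.66 ft.
Total head at BH-8: h = 558.56 − 70.78 = 487.78 ft.
Head difference: h(BH-4) − h(BH-8) = 506.66 − 487.78 = 18.88 ft.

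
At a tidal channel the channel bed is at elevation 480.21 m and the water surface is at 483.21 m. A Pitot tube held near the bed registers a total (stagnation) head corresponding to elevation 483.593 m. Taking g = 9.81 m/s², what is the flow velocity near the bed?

Near the bed, under hydrostatic conditions, the piezometric head (z + ψ) equals the free-surface elevation, 483.21 m.
Velocity head = total − piezometric = 483.593 − 483.21 = 0.383 m.
v = √(2g·h_v) = √(2 × 9.81 × 0.383) = 2.74 m/s.

v ≈ 2.74 m/s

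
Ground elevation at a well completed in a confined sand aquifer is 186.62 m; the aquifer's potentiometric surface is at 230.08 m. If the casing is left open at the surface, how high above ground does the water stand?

≈ 43.46 m above ground

Water rises to the potentiometric surface, so the rise above ground = 230.08 − 186.62 = 43.46 m.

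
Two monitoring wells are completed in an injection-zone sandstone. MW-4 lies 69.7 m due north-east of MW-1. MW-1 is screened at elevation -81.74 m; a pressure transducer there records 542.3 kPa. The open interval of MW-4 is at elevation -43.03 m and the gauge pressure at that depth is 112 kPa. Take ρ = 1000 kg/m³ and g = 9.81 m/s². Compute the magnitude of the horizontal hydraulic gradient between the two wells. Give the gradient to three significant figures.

i ≈ 0.0739

Pressure head at MW-1: ψ = P/(ρg) = 542.3×1000 / (1000 × 9.81) = 55.28 m.
Total head at MW-1: h = z + ψ = -81.74 + 55.28 = -26.46 m.
Pressure head at MW-4: ψ = P/(ρg) = 112×1000 / (1000 × 9.81) = 11.42 m.
Total head at MW-4: h = z + ψ = -43.03 + 11.42 = -31.61 m.
Head difference: h(MW-1) − h(MW-4) = -26.46 − (-31.61) = 5.15 m.
Hydraulic gradient: i = |Δh| / L = 5.15 / 69.7 = 0.0739.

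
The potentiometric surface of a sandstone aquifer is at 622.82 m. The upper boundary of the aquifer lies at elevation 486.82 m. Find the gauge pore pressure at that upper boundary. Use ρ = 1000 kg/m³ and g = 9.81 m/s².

Pressure head at the aquifer top: ψ = h − z = 622.82 − 486.82 = 136.00 m.
P = ρgψ = 1000 × 9.81 × 136.00 = 1334160 Pa ≈ 1330 kPa.

P ≈ 1330 kPa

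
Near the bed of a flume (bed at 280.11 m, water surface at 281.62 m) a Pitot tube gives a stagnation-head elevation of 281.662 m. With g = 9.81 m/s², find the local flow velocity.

Near the bed, under hydrostatic conditions, the piezometric head (z + ψ) equals the free-surface elevation, 281.62 m.
Velocity head = total − piezometric = 281.662 − 281.62 = 0.042 m.
v = √(2g·h_v) = √(2 × 9.81 × 0.042) = 0.908 m/s.

v ≈ 0.908 m/s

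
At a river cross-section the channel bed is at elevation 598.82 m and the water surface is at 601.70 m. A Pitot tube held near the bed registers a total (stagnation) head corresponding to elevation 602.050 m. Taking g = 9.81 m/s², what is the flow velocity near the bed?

v ≈ 2.62 m/s

Near the bed, under hydrostatic conditions, the piezometric head (z + ψ) equals the free-surface elevation, 601.70 m.
Velocity head = total − piezometric = 602.050 − 601.70 = 0.350 m.
v = √(2g·h_v) = √(2 × 9.81 × 0.350) = 2.62 m/s.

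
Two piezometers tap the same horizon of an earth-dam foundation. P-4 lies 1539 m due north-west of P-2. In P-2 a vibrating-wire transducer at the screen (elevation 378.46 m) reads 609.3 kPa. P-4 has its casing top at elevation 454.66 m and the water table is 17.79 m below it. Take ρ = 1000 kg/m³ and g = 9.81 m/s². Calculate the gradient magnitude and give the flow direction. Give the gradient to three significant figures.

i ≈ 0.00240; groundwater flows toward the north-west

Pressure head at P-2: ψ = P/(ρg) = 609.3×1000 / (1000 × 9.81) = 62.11 m.
Total head at P-2: h = z + ψ = 378.46 + 62.11 = 440.57 m.
Total head at P-4: h = 454.66 − 17.79 = 436.87 m.
Head difference: h(P-2) − h(P-4) = 440.57 − 436.87 = 3.70 m.
Hydraulic gradient: i = |Δh| / L = 3.70 / 1539 = 0.00240.
Flow is from higher to lower head: from P-2 toward P-4, i.e. toward the north-west.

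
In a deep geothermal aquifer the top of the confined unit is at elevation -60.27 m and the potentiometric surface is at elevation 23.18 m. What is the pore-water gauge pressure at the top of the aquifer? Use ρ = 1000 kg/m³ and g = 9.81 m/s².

Pressure head at the aquifer top: ψ = h − z = 23.18 − (-60.27) = 83.45 m.
P = ρgψ = 1000 × 9.81 × 83.45 = 818644 Pa ≈ 819 kPa.

P ≈ 819 kPa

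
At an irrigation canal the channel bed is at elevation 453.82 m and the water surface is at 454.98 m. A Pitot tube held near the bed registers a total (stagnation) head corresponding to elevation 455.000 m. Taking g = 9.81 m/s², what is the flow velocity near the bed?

v ≈ 0.626 m/s

Near the bed, under hydrostatic conditions, the piezometric head (z + ψ) equals the free-surface elevation, 454.98 m.
Velocity head = total − piezometric = 455.000 − 454.98 = 0.020 m.
v = √(2g·h_v) = √(2 × 9.81 × 0.020) = 0.626 m/s.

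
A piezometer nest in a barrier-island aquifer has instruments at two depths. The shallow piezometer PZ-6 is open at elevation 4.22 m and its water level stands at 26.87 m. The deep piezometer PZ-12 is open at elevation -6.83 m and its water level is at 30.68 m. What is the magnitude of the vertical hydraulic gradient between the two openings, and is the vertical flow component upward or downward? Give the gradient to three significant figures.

Total head at PZ-6: h = 26.87 m (water level in the standpipe).
Total head at PZ-12: h = 30.68 m.
Δh = h(PZ-6) − h(PZ-12) = 26.87 − 30.68 = -3.81 m.
Vertical separation Δz = 4.22 − (-6.83) = 11.05 m.
|i_v| = |Δh| / Δz = 3.81 / 11.05 = 0.345.
Head is higher in the deep piezometer, so vertical flow is upward (discharge condition).

|i_v| ≈ 0.345; vertical flow is upward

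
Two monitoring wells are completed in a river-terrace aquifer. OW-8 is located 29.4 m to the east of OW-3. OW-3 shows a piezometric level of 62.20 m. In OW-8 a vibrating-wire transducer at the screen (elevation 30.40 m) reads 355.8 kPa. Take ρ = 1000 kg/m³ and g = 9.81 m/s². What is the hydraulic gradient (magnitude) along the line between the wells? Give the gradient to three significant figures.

Total head at OW-3: h = 62.20 m (water level in the piezometer is the total head).
Pressure head at OW-8: ψ = P/(ρg) = 355.8×1000 / (1000 × 9.81) = 36.27 m.
Total head at OW-8: h = z + ψ = 30.40 + 36.27 = 66.67 m.
Head difference: h(OW-3) − h(OW-8) = 62.20 − 66.67 = -4.47 m.
Hydraulic gradient: i = |Δh| / L = 4.47 / 29.4 = 0.152.

i ≈ 0.152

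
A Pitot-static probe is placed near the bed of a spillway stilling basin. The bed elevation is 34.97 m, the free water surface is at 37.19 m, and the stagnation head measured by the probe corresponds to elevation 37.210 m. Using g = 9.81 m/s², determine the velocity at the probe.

v ≈ 0.626 m/s

Near the bed, under hydrostatic conditions, the piezometric head (z + ψ) equals the free-surface elevation, 37.19 m.
Velocity head = total − piezometric = 37.210 − 37.19 = 0.020 m.
v = √(2g·h_v) = √(2 × 9.81 × 0.020) = 0.626 m/s.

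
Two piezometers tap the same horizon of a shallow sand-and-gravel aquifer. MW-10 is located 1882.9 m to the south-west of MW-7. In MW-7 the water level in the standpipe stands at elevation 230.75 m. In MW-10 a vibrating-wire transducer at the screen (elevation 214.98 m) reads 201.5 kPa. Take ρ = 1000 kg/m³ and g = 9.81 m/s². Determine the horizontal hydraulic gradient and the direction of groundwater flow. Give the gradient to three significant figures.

Total head at MW-7: h = 230.75 m (water level in the piezometer is the total head).
Pressure head at MW-10: ψ = P/(ρg) = 201.5×1000 / (1000 × 9.81) = 20.54 m.
Total head at MW-10: h = z + ψ = 214.98 + 20.54 = 235.52 m.
Head difference: h(MW-7) − h(MW-10) = 230.75 − 235.52 = -4.77 m.
Hydraulic gradient: i = |Δh| / L = 4.77 / 1882.9 = 0.00253.
Flow is from higher to lower head: from MW-10 toward MW-7, i.e. toward the north-east.

i ≈ 0.00253; groundwater flows toward the north-east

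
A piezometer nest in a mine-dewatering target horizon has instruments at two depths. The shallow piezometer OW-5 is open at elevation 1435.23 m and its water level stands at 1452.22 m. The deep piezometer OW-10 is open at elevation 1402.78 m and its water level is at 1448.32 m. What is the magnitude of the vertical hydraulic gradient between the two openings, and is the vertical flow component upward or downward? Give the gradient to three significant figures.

|i_v| ≈ 0.120; vertical flow is downward

Total head at OW-5: h = 1452.22 m (water level in the standpipe).
Total head at OW-10: h = 1448.32 m.
Δh = h(OW-5) − h(OW-10) = 1452.22 − 1448.32 = 3.90 m.
Vertical separation Δz = 1435.23 − 1402.78 = 32.45 m.
|i_v| = |Δh| / Δz = 3.90 / 32.45 = 0.120.
Head is higher in the shallow piezometer, so vertical flow is downward (recharge condition).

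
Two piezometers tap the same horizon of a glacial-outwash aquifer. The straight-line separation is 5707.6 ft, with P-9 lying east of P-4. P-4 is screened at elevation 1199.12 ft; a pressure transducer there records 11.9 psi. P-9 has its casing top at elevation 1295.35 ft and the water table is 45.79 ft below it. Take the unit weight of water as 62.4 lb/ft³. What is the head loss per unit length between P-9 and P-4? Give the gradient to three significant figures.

i ≈ 0.00403 ft/ft

Pressure head at P-4: ψ = 144·P/γ = 144 × 11.9 / 62.4 = 27.46 ft.
Total head at P-4: h = z + ψ = 1199.12 + 27.46 = 1226.58 ft.
Total head at P-9: h = 1295.35 − 45.79 = 1249.56 ft.
Head difference: h(P-4) − h(P-9) = 1226.58 − 1249.56 = -22.98 ft.
Hydraulic gradient: i = |Δh| / L = 22.98 / 5707.6 = 0.00403.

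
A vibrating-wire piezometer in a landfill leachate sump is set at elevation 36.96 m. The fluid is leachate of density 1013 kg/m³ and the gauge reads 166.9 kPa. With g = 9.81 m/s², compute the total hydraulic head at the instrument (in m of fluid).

h ≈ 53.75 m

ψ = P/(ρg) = 166.9×1000 / (1013 × 9.81) = 16.79 m.
h = z + ψ = 36.96 + 16.79 = 53.75 m.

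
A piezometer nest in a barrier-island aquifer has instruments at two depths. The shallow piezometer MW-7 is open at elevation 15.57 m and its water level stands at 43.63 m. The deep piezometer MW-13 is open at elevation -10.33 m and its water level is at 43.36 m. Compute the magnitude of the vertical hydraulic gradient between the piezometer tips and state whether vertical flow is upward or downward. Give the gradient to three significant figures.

Total head at MW-7: h = 43.63 m (water level in the standpipe).
Total head at MW-13: h = 43.36 m.
Δh = h(MW-7) − h(MW-13) = 43.63 − 43.36 = 0.27 m.
Vertical separation Δz = 15.57 − (-10.33) = 25.90 m.
|i_v| = |Δh| / Δz = 0.27 / 25.90 = 0.0104.
Head is higher in the shallow piezometer, so vertical flow is downward (recharge condition).

|i_v| ≈ 0.0104; vertical flow is downward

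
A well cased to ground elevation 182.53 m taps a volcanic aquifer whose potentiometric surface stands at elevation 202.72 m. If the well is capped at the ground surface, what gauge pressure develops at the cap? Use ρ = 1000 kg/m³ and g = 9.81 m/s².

Head above the cap: Δh = 202.72 − 182.53 = 20.19 m.
P = ρgΔh = 1000 × 9.81 × 20.19 = 198064 Pa ≈ 198 kPa.

P ≈ 198 kPa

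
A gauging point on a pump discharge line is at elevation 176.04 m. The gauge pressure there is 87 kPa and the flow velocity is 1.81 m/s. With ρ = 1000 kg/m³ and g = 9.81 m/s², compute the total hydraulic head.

h ≈ 185.08 m

Pressure head ψ = P/(ρg) = 87×1000 / (1000 × 9.81) = 8.87 m.
Velocity head = v²/(2g) = 1.81² / (2 × 9.81) = 0.167 m.
h = z + ψ + v²/(2g) = 176.04 + 8.87 + 0.167 = 185.08 m.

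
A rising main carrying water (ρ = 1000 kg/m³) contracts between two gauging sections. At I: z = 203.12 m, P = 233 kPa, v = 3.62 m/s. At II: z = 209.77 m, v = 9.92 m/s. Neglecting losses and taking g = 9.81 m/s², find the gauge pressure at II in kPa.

Pressure head at I: ψ₁ = P₁/(ρg) = 233×1000 / (1000 × 9.81) = 23.75 m.
Velocity heads: v₁²/2g = 3.62²/19.62 = 0.668 m; v₂²/2g = 9.92²/19.62 = 5.016 m.
Total head H = z₁ + ψ₁ + v₁²/2g = 203.12 + 23.75 + 0.668 = 227.54 m.
ψ₂ = H − z₂ − v₂²/2g = 227.54 − 209.77 − 5.016 = 12.75 m.
P₂ = ρgψ₂ = 1000 × 9.81 × 12.75 ≈ 125 kPa.

P₂ ≈ 125 kPa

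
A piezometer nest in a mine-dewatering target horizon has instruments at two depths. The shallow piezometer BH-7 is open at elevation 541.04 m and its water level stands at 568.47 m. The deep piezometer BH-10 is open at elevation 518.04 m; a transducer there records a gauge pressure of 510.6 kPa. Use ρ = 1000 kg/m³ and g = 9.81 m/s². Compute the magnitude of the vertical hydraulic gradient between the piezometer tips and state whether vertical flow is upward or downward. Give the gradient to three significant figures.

Total head at BH-7: h = 568.47 m (water level in the standpipe).
Pressure head at BH-10: ψ = P/(ρg) = 510.6×1000 / (1000 × 9.81) = 52.05 m.
Total head at BH-10: h = z + ψ = 518.04 + 52.05 = 570.09 m.
Δh = h(BH-7) − h(BH-10) = 568.47 − 570.09 = -1.62 m.
Vertical separation Δz = 541.04 − 518.04 = 23.00 m.
|i_v| = |Δh| / Δz = 1.62 / 23.00 = 0.0704.
Head is higher in the deep piezometer, so vertical flow is upward (discharge condition).

|i_v| ≈ 0.0704; vertical flow is upward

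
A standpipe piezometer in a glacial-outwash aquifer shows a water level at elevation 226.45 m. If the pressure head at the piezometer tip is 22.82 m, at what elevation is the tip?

z ≈ 203.63 m

z = h − ψ = 226.45 − 22.82 = 203.63 m.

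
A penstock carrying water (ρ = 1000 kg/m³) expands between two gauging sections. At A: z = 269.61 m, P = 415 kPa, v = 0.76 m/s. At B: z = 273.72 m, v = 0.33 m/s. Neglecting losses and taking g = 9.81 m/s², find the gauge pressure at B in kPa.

Pressure head at A: ψ₁ = P₁/(ρg) = 415×1000 / (1000 × 9.81) = 42.30 m.
Velocity heads: v₁²/2g = 0.76²/19.62 = 0.029 m; v₂²/2g = 0.33²/19.62 = 0.006 m.
Total head H = z₁ + ψ₁ + v₁²/2g = 269.61 + 42.30 + 0.029 = 311.94 m.
ψ₂ = H − z₂ − v₂²/2g = 311.94 − 273.72 − 0.006 = 38.21 m.
P₂ = ρgψ₂ = 1000 × 9.81 × 38.21 ≈ 375 kPa.

P₂ ≈ 375 kPa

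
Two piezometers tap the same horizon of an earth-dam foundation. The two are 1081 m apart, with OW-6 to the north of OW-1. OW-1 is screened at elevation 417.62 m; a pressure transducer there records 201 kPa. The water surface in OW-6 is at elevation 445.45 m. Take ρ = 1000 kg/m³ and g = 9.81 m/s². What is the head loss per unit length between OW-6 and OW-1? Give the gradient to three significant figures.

Pressure head at OW-1: ψ = P/(ρg) = 201×1000 / (1000 × 9.81) = 20.49 m.
Total head at OW-1: h = z + ψ = 417.62 + 20.49 = 438.11 m.
Total head at OW-6: h = 445.45 m (water level in the piezometer is the total head).
Head difference: h(OW-1) − h(OW-6) = 438.11 − 445.45 = -7.34 m.
Hydraulic gradient: i = |Δh| / L = 7.34 / 1081 = 0.00679.

i ≈ 0.00679 m/m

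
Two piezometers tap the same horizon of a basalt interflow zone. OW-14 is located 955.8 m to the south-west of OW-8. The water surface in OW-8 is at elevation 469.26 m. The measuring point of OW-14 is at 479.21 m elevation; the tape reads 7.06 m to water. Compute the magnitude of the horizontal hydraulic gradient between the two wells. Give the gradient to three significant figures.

Total head at OW-8: h = 469.26 m (water level in the piezometer is the total head).
Total head at OW-14: h = 479.21 − 7.06 = 472.15 m.
Head difference: h(OW-8) − h(OW-14) = 469.26 − 472.15 = -2.89 m.
Hydraulic gradient: i = |Δh| / L = 2.89 / 955.8 = 0.00302.

i ≈ 0.00302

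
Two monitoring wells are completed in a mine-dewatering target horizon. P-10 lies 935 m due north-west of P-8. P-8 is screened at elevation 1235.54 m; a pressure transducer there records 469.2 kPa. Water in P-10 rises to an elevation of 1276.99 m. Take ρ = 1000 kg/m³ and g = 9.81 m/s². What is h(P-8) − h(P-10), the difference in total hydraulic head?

Δh ≈ 6.38 m

Pressure head at P-8: ψ = P/(ρg) = 469.2×1000 / (1000 × 9.81) = 47.83 m.
Total head at P-8: h = z + ψ = 1235.54 + 47.83 = 1283.37 m.
Total head at P-10: h = 1276.99 m (water level in the piezometer is the total head).
Head difference: h(P-8) − h(P-10) = 1283.37 − 1276.99 = 6.38 m.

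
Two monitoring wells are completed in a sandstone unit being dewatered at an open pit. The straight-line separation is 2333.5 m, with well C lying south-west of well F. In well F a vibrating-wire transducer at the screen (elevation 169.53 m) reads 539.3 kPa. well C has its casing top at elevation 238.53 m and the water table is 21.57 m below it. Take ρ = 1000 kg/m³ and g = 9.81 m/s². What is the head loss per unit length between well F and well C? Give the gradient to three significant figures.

i ≈ 0.00323 m/m

Pressure head at well F: ψ = P/(ρg) = 539.3×1000 / (1000 × 9.81) = 54.97 m.
Total head at well F: h = z + ψ = 169.53 + 54.97 = 224.50 m.
Total head at well C: h = 238.53 − 21.57 = 216.96 m.
Head difference: h(well F) − h(well C) = 224.50 − 216.96 = 7.54 m.
Hydraulic gradient: i = |Δh| / L = 7.54 / 2333.5 = 0.00323.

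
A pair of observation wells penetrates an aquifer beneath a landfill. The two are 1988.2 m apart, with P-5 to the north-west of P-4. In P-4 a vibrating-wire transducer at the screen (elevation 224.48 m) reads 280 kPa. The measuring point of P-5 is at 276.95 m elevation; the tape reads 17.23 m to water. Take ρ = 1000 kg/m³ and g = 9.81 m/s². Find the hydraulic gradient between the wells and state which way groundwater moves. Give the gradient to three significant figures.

i ≈ 0.00337; groundwater flows toward the south-east

Pressure head at P-4: ψ = P/(ρg) = 280×1000 / (1000 × 9.81) = 28.54 m.
Total head at P-4: h = z + ψ = 224.48 + 28.54 = 253.02 m.
Total head at P-5: h = 276.95 − 17.23 = 259.72 m.
Head difference: h(P-4) − h(P-5) = 253.02 − 259.72 = -6.70 m.
Hydraulic gradient: i = |Δh| / L = 6.70 / 1988.2 = 0.00337.
Flow is from higher to lower head: from P-5 toward P-4, i.e. toward the south-east.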